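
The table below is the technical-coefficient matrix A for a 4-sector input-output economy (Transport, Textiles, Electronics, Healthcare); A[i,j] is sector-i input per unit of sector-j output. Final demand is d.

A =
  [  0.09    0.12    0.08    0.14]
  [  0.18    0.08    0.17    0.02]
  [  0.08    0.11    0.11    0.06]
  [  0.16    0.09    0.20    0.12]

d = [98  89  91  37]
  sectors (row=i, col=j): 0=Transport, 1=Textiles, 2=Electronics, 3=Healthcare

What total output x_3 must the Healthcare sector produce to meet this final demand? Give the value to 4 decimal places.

119.8756

Form M = I − A:
  [  0.91   -0.12   -0.08   -0.14]
  [ -0.18    0.92   -0.17   -0.02]
  [ -0.08   -0.11    0.89   -0.06]
  [ -0.16   -0.09   -0.20    0.88]
Leontief inverse L = M⁻¹:
  [  1.1914    0.1986    0.1916    0.2071]
  [  0.2686    1.1623    0.2658    0.0873]
  [  0.1592    0.1746    1.1962    0.1109]
  [  0.2803    0.1947    0.3339    1.2081]
Total output x = L · d:
  x_0 = 1.1914·98 + 0.1986·89 + 0.1916·91 + 0.2071·37 = 159.5300
  x_1 = 0.2686·98 + 1.1623·89 + 0.2658·91 + 0.0873·37 = 157.1839
  x_2 = 0.1592·98 + 0.1746·89 + 1.1962·91 + 0.1109·37 = 144.0957
  x_3 = 0.2803·98 + 0.1947·89 + 0.3339·91 + 1.2081·37 = 119.8756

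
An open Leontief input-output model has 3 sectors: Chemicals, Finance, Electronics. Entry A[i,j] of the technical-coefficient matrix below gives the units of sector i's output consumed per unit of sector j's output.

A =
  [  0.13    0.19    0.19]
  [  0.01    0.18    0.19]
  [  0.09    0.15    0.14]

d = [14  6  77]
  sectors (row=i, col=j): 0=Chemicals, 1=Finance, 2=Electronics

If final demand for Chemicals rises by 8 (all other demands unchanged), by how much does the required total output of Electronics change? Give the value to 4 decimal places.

Form M = I − A:
  [  0.87   -0.19   -0.19]
  [ -0.01    0.82   -0.19]
  [ -0.09   -0.15    0.86]
Leontief inverse L = M⁻¹:
  [  1.1882    0.3369    0.3369]
  [  0.0451    1.2837    0.2936]
  [  0.1322    0.2592    1.2493]
Total output x = L · d:
  x_0 = 1.1882·14 + 0.3369·6 + 0.3369·77 = 44.6001
  x_1 = 0.0451·14 + 1.2837·6 + 0.2936·77 = 30.9387
  x_2 = 0.1322·14 + 0.2592·6 + 1.2493·77 = 99.5986
Δx_2 = L[2,0] · Δd_0 = 0.1322 · 8 = 1.0577

1.0577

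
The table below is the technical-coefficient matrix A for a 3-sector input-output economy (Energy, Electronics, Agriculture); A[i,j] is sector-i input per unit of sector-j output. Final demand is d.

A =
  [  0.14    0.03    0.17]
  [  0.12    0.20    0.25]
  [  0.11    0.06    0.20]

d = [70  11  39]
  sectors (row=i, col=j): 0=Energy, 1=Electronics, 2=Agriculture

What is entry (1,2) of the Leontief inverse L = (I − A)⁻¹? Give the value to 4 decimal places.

L[1,2] = 0.4548

Form M = I − A:
  [  0.86   -0.03   -0.17]
  [ -0.12    0.80   -0.25]
  [ -0.11   -0.06    0.80]
Leontief inverse L = M⁻¹:
  [  1.2075    0.0661    0.2772]
  [  0.2386    1.2931    0.4548]
  [  0.1839    0.1061    1.3222]
Total output x = L · d:
  x_0 = 1.2075·70 + 0.0661·11 + 0.2772·39 = 96.0619
  x_1 = 0.2386·70 + 1.2931·11 + 0.4548·39 = 48.6618
  x_2 = 0.1839·70 + 0.1061·11 + 1.3222·39 = 65.6081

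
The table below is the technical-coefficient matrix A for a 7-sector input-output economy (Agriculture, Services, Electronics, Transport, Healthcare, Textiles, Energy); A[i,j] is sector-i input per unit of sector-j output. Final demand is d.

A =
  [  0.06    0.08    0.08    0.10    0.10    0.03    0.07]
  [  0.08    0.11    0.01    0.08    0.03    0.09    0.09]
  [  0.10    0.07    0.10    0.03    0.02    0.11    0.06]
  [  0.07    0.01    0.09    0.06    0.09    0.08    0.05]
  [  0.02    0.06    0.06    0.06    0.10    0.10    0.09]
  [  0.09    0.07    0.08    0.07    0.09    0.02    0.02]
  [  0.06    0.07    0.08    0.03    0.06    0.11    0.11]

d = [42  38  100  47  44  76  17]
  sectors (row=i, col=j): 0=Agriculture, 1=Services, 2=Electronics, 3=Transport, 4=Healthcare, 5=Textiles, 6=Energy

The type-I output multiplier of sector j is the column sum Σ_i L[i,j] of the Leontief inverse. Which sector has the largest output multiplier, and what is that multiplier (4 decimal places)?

Form M = I − A:
  [  0.94   -0.08   -0.08   -0.10   -0.10   -0.03   -0.07]
  [ -0.08    0.89   -0.01   -0.08   -0.03   -0.09   -0.09]
  [ -0.10   -0.07    0.90   -0.03   -0.02   -0.11   -0.06]
  [ -0.07   -0.01   -0.09    0.94   -0.09   -0.08   -0.05]
  [ -0.02   -0.06   -0.06   -0.06    0.90   -0.10   -0.09]
  [ -0.09   -0.07   -0.08   -0.07   -0.09    0.98   -0.02]
  [ -0.06   -0.07   -0.08   -0.03   -0.06   -0.11    0.89]
Leontief inverse L = M⁻¹:
  [  1.1279    0.1466    0.1519    0.1610    0.1703    0.1116    0.1426]
  [  0.1459    1.1757    0.0748    0.1411    0.0976    0.1599    0.1568]
  [  0.1696    0.1377    1.1692    0.0897    0.0845    0.1789    0.1237]
  [  0.1294    0.0668    0.1564    1.1124    0.1532    0.1463    0.1087]
  [  0.0842    0.1236    0.1276    0.1160    1.1669    0.1743    0.1562]
  [  0.1475    0.1277    0.1407    0.1242    0.1503    1.0870    0.0806]
  [  0.1310    0.1411    0.1525    0.0907    0.1292    0.1872    1.1808]
Total output x = L · d:
  x_0 = 1.1279·42 + 0.1466·38 + 0.1519·100 + 0.1610·47 + 0.1703·44 + 0.1116·76 + 0.1426·17 = 94.1030
  x_1 = 0.1459·42 + 1.1757·38 + 0.0748·100 + 0.1411·47 + 0.0976·44 + 0.1599·76 + 0.1568·17 = 84.0314
  x_2 = 0.1696·42 + 0.1377·38 + 1.1692·100 + 0.0897·47 + 0.0845·44 + 0.1789·76 + 0.1237·17 = 152.9180
  x_3 = 0.1294·42 + 0.0668·38 + 0.1564·100 + 1.1124·47 + 0.1532·44 + 0.1463·76 + 0.1087·17 = 95.6002
  x_4 = 0.0842·42 + 0.1236·38 + 0.1276·100 + 0.1160·47 + 1.1669·44 + 0.1743·76 + 0.1562·17 = 93.6914
  x_5 = 0.1475·42 + 0.1277·38 + 0.1407·100 + 0.1242·47 + 0.1503·44 + 1.0870·76 + 0.0806·17 = 121.5473
  x_6 = 0.1310·42 + 0.1411·38 + 0.1525·100 + 0.0907·47 + 0.1292·44 + 0.1872·76 + 1.1808·17 = 70.3613
Output multipliers (column sums of L):
  Agriculture: 1.9355
  Services: 1.9192
  Electronics: 1.9732
  Transport: 1.8352
  Healthcare: 1.9520
  Textiles: 2.0452
  Energy: 1.9494

Textiles (2.0452)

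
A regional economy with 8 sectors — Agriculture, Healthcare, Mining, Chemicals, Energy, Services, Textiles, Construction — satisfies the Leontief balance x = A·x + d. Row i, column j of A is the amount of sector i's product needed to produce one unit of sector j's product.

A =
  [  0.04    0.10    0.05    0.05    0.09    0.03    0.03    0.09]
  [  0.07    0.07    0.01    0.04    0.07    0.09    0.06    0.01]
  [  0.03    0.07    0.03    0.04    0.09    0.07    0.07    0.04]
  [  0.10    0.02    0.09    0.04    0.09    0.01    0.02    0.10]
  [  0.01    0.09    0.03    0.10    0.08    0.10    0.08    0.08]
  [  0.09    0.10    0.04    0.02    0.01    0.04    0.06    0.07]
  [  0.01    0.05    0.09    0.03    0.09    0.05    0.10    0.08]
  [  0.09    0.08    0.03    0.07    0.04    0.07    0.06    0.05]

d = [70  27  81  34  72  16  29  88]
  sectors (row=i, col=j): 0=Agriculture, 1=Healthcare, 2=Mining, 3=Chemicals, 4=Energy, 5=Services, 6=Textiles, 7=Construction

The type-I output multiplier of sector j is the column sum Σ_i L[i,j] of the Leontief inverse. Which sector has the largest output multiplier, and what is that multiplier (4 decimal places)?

Healthcare (2.1152)

Form M = I − A:
  [  0.96   -0.10   -0.05   -0.05   -0.09   -0.03   -0.03   -0.09]
  [ -0.07    0.93   -0.01   -0.04   -0.07   -0.09   -0.06   -0.01]
  [ -0.03   -0.07    0.97   -0.04   -0.09   -0.07   -0.07   -0.04]
  [ -0.10   -0.02   -0.09    0.96   -0.09   -0.01   -0.02   -0.10]
  [ -0.01   -0.09   -0.03   -0.10    0.92   -0.10   -0.08   -0.08]
  [ -0.09   -0.10   -0.04   -0.02   -0.01    0.96   -0.06   -0.07]
  [ -0.01   -0.05   -0.09   -0.03   -0.09   -0.05    0.90   -0.08]
  [ -0.09   -0.08   -0.03   -0.07   -0.04   -0.07   -0.06    0.95]
Leontief inverse L = M⁻¹:
  [  1.0914    0.1676    0.0880    0.0986    0.1535    0.0884    0.0859    0.1459]
  [  0.1132    1.1306    0.0463    0.0787    0.1242    0.1369    0.1088    0.0626]
  [  0.0747    0.1323    1.0678    0.0825    0.1474    0.1221    0.1237    0.0939]
  [  0.1475    0.0887    0.1289    1.0899    0.1553    0.0653    0.0738    0.1592]
  [  0.0736    0.1672    0.0804    0.1531    1.1523    0.1640    0.1466    0.1497]
  [  0.1351    0.1609    0.0747    0.0585    0.0661    1.0882    0.1087    0.1187]
  [  0.0584    0.1197    0.1333    0.0788    0.1567    0.1107    1.1638    0.1401]
  [  0.1429    0.1483    0.0728    0.1146    0.1044    0.1227    0.1143    1.1103]
Total output x = L · d:
  x_0 = 1.0914·70 + 0.1676·27 + 0.0880·81 + 0.0986·34 + 0.1535·72 + 0.0884·16 + 0.0859·29 + 0.1459·88 = 119.1983
  x_1 = 0.1132·70 + 1.1306·27 + 0.0463·81 + 0.0787·34 + 0.1242·72 + 0.1369·16 + 0.1088·29 + 0.0626·88 = 64.6704
  x_2 = 0.0747·70 + 0.1323·27 + 1.0678·81 + 0.0825·34 + 0.1474·72 + 0.1221·16 + 0.1237·29 + 0.0939·88 = 122.5166
  x_3 = 0.1475·70 + 0.0887·27 + 0.1289·81 + 1.0899·34 + 0.1553·72 + 0.0653·16 + 0.0738·29 + 0.1592·88 = 88.5829
  x_4 = 0.0736·70 + 0.1672·27 + 0.0804·81 + 0.1531·34 + 1.1523·72 + 0.1640·16 + 0.1466·29 + 0.1497·88 = 124.3964
  x_5 = 0.1351·70 + 0.1609·27 + 0.0747·81 + 0.0585·34 + 0.0661·72 + 1.0882·16 + 0.1087·29 + 0.1187·88 = 57.6117
  x_6 = 0.0584·70 + 0.1197·27 + 0.1333·81 + 0.0788·34 + 0.1567·72 + 0.1107·16 + 1.1638·29 + 0.1401·88 = 79.9216
  x_7 = 0.1429·70 + 0.1483·27 + 0.0728·81 + 0.1146·34 + 0.1044·72 + 0.1227·16 + 0.1143·29 + 1.1103·88 = 134.2966
Output multipliers (column sums of L):
  Agriculture: 1.8367
  Healthcare: 2.1152
  Mining: 1.6921
  Chemicals: 1.7547
  Energy: 2.0599
  Services: 1.8983
  Textiles: 1.9256
  Construction: 1.9803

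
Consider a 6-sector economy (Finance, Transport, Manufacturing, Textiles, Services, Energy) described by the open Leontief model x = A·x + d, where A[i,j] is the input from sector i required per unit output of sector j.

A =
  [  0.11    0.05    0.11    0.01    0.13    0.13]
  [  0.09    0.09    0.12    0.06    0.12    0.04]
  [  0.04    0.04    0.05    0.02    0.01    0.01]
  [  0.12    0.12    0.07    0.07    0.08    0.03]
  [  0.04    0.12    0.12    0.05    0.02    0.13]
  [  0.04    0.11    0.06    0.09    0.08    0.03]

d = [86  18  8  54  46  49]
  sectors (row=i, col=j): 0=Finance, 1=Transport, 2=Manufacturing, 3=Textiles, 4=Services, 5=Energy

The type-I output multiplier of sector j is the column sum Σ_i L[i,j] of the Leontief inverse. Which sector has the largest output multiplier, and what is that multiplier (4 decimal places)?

Form M = I − A:
  [  0.89   -0.05   -0.11   -0.01   -0.13   -0.13]
  [ -0.09    0.91   -0.12   -0.06   -0.12   -0.04]
  [ -0.04   -0.04    0.95   -0.02   -0.01   -0.01]
  [ -0.12   -0.12   -0.07    0.93   -0.08   -0.03]
  [ -0.04   -0.12   -0.12   -0.05    0.98   -0.13]
  [ -0.04   -0.11   -0.06   -0.09   -0.08    0.97]
Leontief inverse L = M⁻¹:
  [  1.1698    0.1284    0.1921    0.0539    0.1929    0.1916]
  [  0.1530    1.1651    0.2014    0.1004    0.1812    0.0980]
  [  0.0616    0.0624    1.0757    0.0321    0.0316    0.0272]
  [  0.1866    0.1935    0.1521    1.1096    0.1478    0.0887]
  [  0.0961    0.1886    0.1888    0.0918    1.0796    0.1701]
  [  0.0946    0.1748    0.1270    0.1261    0.1332    1.0739]
Total output x = L · d:
  x_0 = 1.1698·86 + 0.1284·18 + 0.1921·8 + 0.0539·54 + 0.1929·46 + 0.1916·49 = 125.6188
  x_1 = 0.1530·86 + 1.1651·18 + 0.2014·8 + 0.1004·54 + 0.1812·46 + 0.0980·49 = 54.2958
  x_2 = 0.0616·86 + 0.0624·18 + 1.0757·8 + 0.0321·54 + 0.0316·46 + 0.0272·49 = 19.5501
  x_3 = 0.1866·86 + 0.1935·18 + 0.1521·8 + 1.1096·54 + 0.1478·46 + 0.0887·49 = 91.8104
  x_4 = 0.0961·86 + 0.1886·18 + 0.1888·8 + 0.0918·54 + 1.0796·46 + 0.1701·49 = 76.1208
  x_5 = 0.0946·86 + 0.1748·18 + 0.1270·8 + 0.1261·54 + 0.1332·46 + 1.0739·49 = 77.8587
Output multipliers (column sums of L):
  Finance: 1.7617
  Transport: 1.9128
  Manufacturing: 1.9371
  Textiles: 1.5139
  Services: 1.7663
  Energy: 1.6494

Manufacturing (1.9371)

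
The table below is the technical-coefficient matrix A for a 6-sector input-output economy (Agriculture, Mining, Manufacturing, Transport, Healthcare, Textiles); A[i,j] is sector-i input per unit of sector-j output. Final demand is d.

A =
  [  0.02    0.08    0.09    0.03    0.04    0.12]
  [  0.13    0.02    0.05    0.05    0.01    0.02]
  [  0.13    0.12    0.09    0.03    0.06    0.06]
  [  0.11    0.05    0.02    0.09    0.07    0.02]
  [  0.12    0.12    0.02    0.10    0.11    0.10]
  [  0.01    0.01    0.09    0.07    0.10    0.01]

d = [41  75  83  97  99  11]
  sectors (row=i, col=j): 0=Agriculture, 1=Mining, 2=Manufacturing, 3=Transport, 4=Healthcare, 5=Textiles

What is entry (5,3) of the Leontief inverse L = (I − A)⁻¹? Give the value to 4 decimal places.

L[5,3] = 0.1039

Form M = I − A:
  [  0.98   -0.08   -0.09   -0.03   -0.04   -0.12]
  [ -0.13    0.98   -0.05   -0.05   -0.01   -0.02]
  [ -0.13   -0.12    0.91   -0.03   -0.06   -0.06]
  [ -0.11   -0.05   -0.02    0.91   -0.07   -0.02]
  [ -0.12   -0.12   -0.02   -0.10    0.89   -0.10]
  [ -0.01   -0.01   -0.09   -0.07   -0.10    0.99]
Leontief inverse L = M⁻¹:
  [  1.0723    0.1183    0.1306    0.0665    0.0804    0.1497]
  [  0.1637    1.0525    0.0815    0.0738    0.0362    0.0512]
  [  0.1970    0.1738    1.1426    0.0737    0.1059    0.1088]
  [  0.1594    0.0908    0.0536    1.1271    0.1070    0.0580]
  [  0.1959    0.1778    0.0735    0.1589    1.1690    0.1531]
  [  0.0614    0.0520    0.1172    0.1039    0.1365    1.0416]
Total output x = L · d:
  x_0 = 1.0723·41 + 0.1183·75 + 0.1306·83 + 0.0665·97 + 0.0804·99 + 0.1497·11 = 79.7278
  x_1 = 0.1637·41 + 1.0525·75 + 0.0815·83 + 0.0738·97 + 0.0362·99 + 0.0512·11 = 103.7223
  x_2 = 0.1970·41 + 0.1738·75 + 1.1426·83 + 0.0737·97 + 0.1059·99 + 0.1088·11 = 134.7812
  x_3 = 0.1594·41 + 0.0908·75 + 0.0536·83 + 1.1271·97 + 0.1070·99 + 0.0580·11 = 138.3476
  x_4 = 0.1959·41 + 0.1778·75 + 0.0735·83 + 0.1589·97 + 1.1690·99 + 0.1531·11 = 160.2960
  x_5 = 0.0614·41 + 0.0520·75 + 0.1172·83 + 0.1039·97 + 0.1365·99 + 1.0416·11 = 51.1907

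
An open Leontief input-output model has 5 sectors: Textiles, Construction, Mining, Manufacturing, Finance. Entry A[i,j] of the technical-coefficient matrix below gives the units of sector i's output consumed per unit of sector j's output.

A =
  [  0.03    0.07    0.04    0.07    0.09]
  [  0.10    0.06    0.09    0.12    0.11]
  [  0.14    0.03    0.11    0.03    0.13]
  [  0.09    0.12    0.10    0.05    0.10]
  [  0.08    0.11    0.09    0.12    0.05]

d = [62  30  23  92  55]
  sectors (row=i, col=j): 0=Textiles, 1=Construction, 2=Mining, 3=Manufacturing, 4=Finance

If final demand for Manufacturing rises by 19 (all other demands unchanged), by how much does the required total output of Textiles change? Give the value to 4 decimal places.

2.1673

Form M = I − A:
  [  0.97   -0.07   -0.04   -0.07   -0.09]
  [ -0.10    0.94   -0.09   -0.12   -0.11]
  [ -0.14   -0.03    0.89   -0.03   -0.13]
  [ -0.09   -0.12   -0.10    0.95   -0.10]
  [ -0.08   -0.11   -0.09   -0.12    0.95]
Leontief inverse L = M⁻¹:
  [  1.0773    0.1138    0.0868    0.1141    0.1391]
  [  0.1721    1.1273    0.1614    0.1840    0.1883]
  [  0.2026    0.0870    1.1715    0.0880    0.1988]
  [  0.1609    0.1804    0.1686    1.1149    0.1766]
  [  0.1502    0.1711    0.1583    0.1801    1.1273]
Total output x = L · d:
  x_0 = 1.0773·62 + 0.1138·30 + 0.0868·23 + 0.1141·92 + 0.1391·55 = 90.3475
  x_1 = 0.1721·62 + 1.1273·30 + 0.1614·23 + 0.1840·92 + 0.1883·55 = 75.4850
  x_2 = 0.2026·62 + 0.0870·30 + 1.1715·23 + 0.0880·92 + 0.1988·55 = 61.1511
  x_3 = 0.1609·62 + 0.1804·30 + 0.1686·23 + 1.1149·92 + 0.1766·55 = 131.5473
  x_4 = 0.1502·62 + 0.1711·30 + 0.1583·23 + 0.1801·92 + 1.1273·55 = 96.6531
Δx_0 = L[0,3] · Δd_3 = 0.1141 · 19 = 2.1673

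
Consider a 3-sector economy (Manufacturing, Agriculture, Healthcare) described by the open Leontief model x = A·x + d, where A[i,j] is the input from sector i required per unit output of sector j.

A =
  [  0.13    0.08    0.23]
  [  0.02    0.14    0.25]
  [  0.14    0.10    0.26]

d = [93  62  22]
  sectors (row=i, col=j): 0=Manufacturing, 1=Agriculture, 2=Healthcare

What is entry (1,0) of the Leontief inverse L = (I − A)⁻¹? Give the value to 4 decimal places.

L[1,0] = 0.0996

Form M = I − A:
  [  0.87   -0.08   -0.23]
  [ -0.02    0.86   -0.25]
  [ -0.14   -0.10    0.74]
Leontief inverse L = M⁻¹:
  [  1.2233    0.1645    0.4358]
  [  0.0996    1.2237    0.4444]
  [  0.2449    0.1965    1.4939]
Total output x = L · d:
  x_0 = 1.2233·93 + 0.1645·62 + 0.4358·22 = 133.5546
  x_1 = 0.0996·93 + 1.2237·62 + 0.4444·22 = 94.9150
  x_2 = 0.2449·93 + 0.1965·62 + 1.4939·22 = 67.8232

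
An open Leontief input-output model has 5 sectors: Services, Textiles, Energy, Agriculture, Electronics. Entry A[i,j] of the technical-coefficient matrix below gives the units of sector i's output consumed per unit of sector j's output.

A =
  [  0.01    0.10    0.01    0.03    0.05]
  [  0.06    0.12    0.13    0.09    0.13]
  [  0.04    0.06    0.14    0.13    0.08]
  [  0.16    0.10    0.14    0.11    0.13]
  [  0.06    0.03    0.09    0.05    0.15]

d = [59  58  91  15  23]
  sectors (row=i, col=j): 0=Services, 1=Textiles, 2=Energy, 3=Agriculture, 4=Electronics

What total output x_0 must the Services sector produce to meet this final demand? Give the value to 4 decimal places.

76.5608

Form M = I − A:
  [  0.99   -0.10   -0.01   -0.03   -0.05]
  [ -0.06    0.88   -0.13   -0.09   -0.13]
  [ -0.04   -0.06    0.86   -0.13   -0.08]
  [ -0.16   -0.10   -0.14    0.89   -0.13]
  [ -0.06   -0.03   -0.09   -0.05    0.85]
Leontief inverse L = M⁻¹:
  [  1.0358    0.1314    0.0518    0.0611    0.0953]
  [  0.1242    1.1943    0.2350    0.1727    0.2385]
  [  0.1012    0.1250    1.2345    0.2061    0.1728]
  [  0.2310    0.1885    0.2529    1.2014    0.2500]
  [  0.1018    0.0758    0.1575    0.1029    1.2246]
Total output x = L · d:
  x_0 = 1.0358·59 + 0.1314·58 + 0.0518·91 + 0.0611·15 + 0.0953·23 = 76.5608
  x_1 = 0.1242·59 + 1.1943·58 + 0.2350·91 + 0.1727·15 + 0.2385·23 = 106.0618
  x_2 = 0.1012·59 + 0.1250·58 + 1.2345·91 + 0.2061·15 + 0.1728·23 = 132.6248
  x_3 = 0.2310·59 + 0.1885·58 + 0.2529·91 + 1.2014·15 + 0.2500·23 = 71.3499
  x_4 = 0.1018·59 + 0.0758·58 + 0.1575·91 + 0.1029·15 + 1.2246·23 = 54.4461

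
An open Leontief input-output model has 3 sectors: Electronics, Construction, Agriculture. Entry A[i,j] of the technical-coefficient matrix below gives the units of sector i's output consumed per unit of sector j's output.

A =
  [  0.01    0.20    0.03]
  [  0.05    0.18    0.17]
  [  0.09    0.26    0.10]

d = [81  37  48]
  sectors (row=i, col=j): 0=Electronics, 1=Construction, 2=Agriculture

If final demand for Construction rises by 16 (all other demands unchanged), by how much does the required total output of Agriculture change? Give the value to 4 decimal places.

6.5552

Form M = I − A:
  [  0.99   -0.20   -0.03]
  [ -0.05    0.82   -0.17]
  [ -0.09   -0.26    0.90]
Leontief inverse L = M⁻¹:
  [  1.0321    0.2794    0.0872]
  [  0.0897    1.3215    0.2526]
  [  0.1291    0.4097    1.1928]
Total output x = L · d:
  x_0 = 1.0321·81 + 0.2794·37 + 0.0872·48 = 98.1247
  x_1 = 0.0897·81 + 1.3215·37 + 0.2526·48 = 68.2861
  x_2 = 0.1291·81 + 0.4097·37 + 1.1928·48 = 82.8729
Δx_2 = L[2,1] · Δd_1 = 0.4097 · 16 = 6.5552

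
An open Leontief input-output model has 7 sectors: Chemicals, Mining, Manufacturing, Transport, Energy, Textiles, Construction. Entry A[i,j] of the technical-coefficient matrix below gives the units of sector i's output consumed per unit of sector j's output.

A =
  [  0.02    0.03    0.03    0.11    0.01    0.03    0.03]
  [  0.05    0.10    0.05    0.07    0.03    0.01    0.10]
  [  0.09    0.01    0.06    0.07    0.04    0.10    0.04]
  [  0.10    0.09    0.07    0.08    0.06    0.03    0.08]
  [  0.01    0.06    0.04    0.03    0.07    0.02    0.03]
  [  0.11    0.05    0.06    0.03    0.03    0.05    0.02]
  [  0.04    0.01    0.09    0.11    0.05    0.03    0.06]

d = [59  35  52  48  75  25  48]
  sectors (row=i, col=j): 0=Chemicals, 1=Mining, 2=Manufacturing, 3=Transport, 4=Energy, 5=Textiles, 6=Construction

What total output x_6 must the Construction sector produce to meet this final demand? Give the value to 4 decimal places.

80.3022

Form M = I − A:
  [  0.98   -0.03   -0.03   -0.11   -0.01   -0.03   -0.03]
  [ -0.05    0.90   -0.05   -0.07   -0.03   -0.01   -0.10]
  [ -0.09   -0.01    0.94   -0.07   -0.04   -0.10   -0.04]
  [ -0.10   -0.09   -0.07    0.92   -0.06   -0.03   -0.08]
  [ -0.01   -0.06   -0.04   -0.03    0.93   -0.02   -0.03]
  [ -0.11   -0.05   -0.06   -0.03   -0.03    0.95   -0.02]
  [ -0.04   -0.01   -0.09   -0.11   -0.05   -0.03    0.94]
Leontief inverse L = M⁻¹:
  [  1.0509    0.0552    0.0567    0.1433    0.0293    0.0466    0.0559]
  [  0.0890    1.1348    0.0905    0.1237    0.0581    0.0338    0.1405]
  [  0.1325    0.0405    1.0965    0.1170    0.0653    0.1273    0.0700]
  [  0.1469    0.1315    0.1166    1.1434    0.0933    0.0603    0.1252]
  [  0.0332    0.0827    0.0634    0.0581    1.0887    0.0350    0.0530]
  [  0.1421    0.0763    0.0890    0.0718    0.0496    1.0721    0.0469]
  [  0.0818    0.0405    0.1282    0.1578    0.0785    0.0577    1.0934]
Total output x = L · d:
  x_0 = 1.0509·59 + 0.0552·35 + 0.0567·52 + 0.1433·48 + 0.0293·75 + 0.0466·25 + 0.0559·48 = 79.8088
  x_1 = 0.0890·59 + 1.1348·35 + 0.0905·52 + 0.1237·48 + 0.0581·75 + 0.0338·25 + 0.1405·48 = 67.5521
  x_2 = 0.1325·59 + 0.0405·35 + 1.0965·52 + 0.1170·48 + 0.0653·75 + 0.1273·25 + 0.0700·48 = 83.3108
  x_3 = 0.1469·59 + 0.1315·35 + 0.1166·52 + 1.1434·48 + 0.0933·75 + 0.0603·25 + 0.1252·48 = 88.7329
  x_4 = 0.0332·59 + 0.0827·35 + 0.0634·52 + 0.0581·48 + 1.0887·75 + 0.0350·25 + 0.0530·48 = 96.0136
  x_5 = 0.1421·59 + 0.0763·35 + 0.0890·52 + 0.0718·48 + 0.0496·75 + 1.0721·25 + 0.0469·48 = 51.8986
  x_6 = 0.0818·59 + 0.0405·35 + 0.1282·52 + 0.1578·48 + 0.0785·75 + 0.0577·25 + 1.0934·48 = 80.3022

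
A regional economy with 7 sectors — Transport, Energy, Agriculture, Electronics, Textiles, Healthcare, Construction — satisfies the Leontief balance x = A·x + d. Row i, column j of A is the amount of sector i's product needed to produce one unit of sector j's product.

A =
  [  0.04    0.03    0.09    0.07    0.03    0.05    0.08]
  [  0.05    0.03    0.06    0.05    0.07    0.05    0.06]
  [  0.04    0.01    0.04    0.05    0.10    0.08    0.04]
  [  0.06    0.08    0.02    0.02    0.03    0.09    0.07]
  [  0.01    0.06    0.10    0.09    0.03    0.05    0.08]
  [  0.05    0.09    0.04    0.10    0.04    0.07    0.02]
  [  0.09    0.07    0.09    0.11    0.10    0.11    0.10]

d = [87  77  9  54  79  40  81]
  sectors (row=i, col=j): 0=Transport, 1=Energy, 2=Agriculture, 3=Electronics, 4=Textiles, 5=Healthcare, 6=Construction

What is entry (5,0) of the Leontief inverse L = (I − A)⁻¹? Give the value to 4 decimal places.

Form M = I − A:
  [  0.96   -0.03   -0.09   -0.07   -0.03   -0.05   -0.08]
  [ -0.05    0.97   -0.06   -0.05   -0.07   -0.05   -0.06]
  [ -0.04   -0.01    0.96   -0.05   -0.10   -0.08   -0.04]
  [ -0.06   -0.08   -0.02    0.98   -0.03   -0.09   -0.07]
  [ -0.01   -0.06   -0.10   -0.09    0.97   -0.05   -0.08]
  [ -0.05   -0.09   -0.04   -0.10   -0.04    0.93   -0.02]
  [ -0.09   -0.07   -0.09   -0.11   -0.10   -0.11    0.90]
Leontief inverse L = M⁻¹:
  [  1.0757    0.0673    0.1309    0.1180    0.0723    0.1027    0.1238]
  [  0.0815    1.0655    0.1011    0.0966    0.1074    0.0975    0.1020]
  [  0.0688    0.0467    1.0795    0.0962    0.1331    0.1249    0.0793]
  [  0.0937    0.1166    0.0615    1.0688    0.0678    0.1368    0.1110]
  [  0.0484    0.1000    0.1421    0.1397    1.0760    0.1065    0.1262]
  [  0.0840    0.1285    0.0795    0.1449    0.0771    1.1191    0.0626]
  [  0.1479    0.1353    0.1619    0.1928    0.1662    0.1957    1.1746]
Total output x = L · d:
  x_0 = 1.0757·87 + 0.0673·77 + 0.1309·9 + 0.1180·54 + 0.0723·79 + 0.1027·40 + 0.1238·81 = 126.1575
  x_1 = 0.0815·87 + 1.0655·77 + 0.1011·9 + 0.0966·54 + 0.1074·79 + 0.0975·40 + 0.1020·81 = 115.9055
  x_2 = 0.0688·87 + 0.0467·77 + 1.0795·9 + 0.0962·54 + 0.1331·79 + 0.1249·40 + 0.0793·81 = 46.4289
  x_3 = 0.0937·87 + 0.1166·77 + 0.0615·9 + 1.0688·54 + 0.0678·79 + 0.1368·40 + 0.1110·81 = 95.2192
  x_4 = 0.0484·87 + 0.1000·77 + 0.1421·9 + 0.1397·54 + 1.0760·79 + 0.1065·40 + 0.1262·81 = 120.2186
  x_5 = 0.0840·87 + 0.1285·77 + 0.0795·9 + 0.1449·54 + 0.0771·79 + 1.1191·40 + 0.0626·81 = 81.6690
  x_6 = 0.1479·87 + 0.1353·77 + 0.1619·9 + 0.1928·54 + 0.1662·79 + 0.1957·40 + 1.1746·81 = 151.2508

L[5,0] = 0.0840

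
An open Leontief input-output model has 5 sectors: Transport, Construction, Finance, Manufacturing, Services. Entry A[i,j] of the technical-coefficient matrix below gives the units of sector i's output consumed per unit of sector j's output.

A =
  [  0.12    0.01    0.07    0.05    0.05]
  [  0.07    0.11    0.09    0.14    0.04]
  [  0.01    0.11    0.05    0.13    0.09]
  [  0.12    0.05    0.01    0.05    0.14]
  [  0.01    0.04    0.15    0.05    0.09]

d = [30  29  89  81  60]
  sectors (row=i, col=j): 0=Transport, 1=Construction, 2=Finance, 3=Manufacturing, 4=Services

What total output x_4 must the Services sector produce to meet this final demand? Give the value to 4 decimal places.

Form M = I − A:
  [  0.88   -0.01   -0.07   -0.05   -0.05]
  [ -0.07    0.89   -0.09   -0.14   -0.04]
  [ -0.01   -0.11    0.95   -0.13   -0.09]
  [ -0.12   -0.05   -0.01    0.95   -0.14]
  [ -0.01   -0.04   -0.15   -0.05    0.91]
Leontief inverse L = M⁻¹:
  [  1.1528    0.0344    0.1030    0.0845    0.0880]
  [  0.1222    1.1578    0.1369    0.2012    0.1021]
  [  0.0512    0.1529    1.0959    0.1829    0.1460]
  [  0.1578    0.0788    0.0599    1.0905    0.1858]
  [  0.0352    0.0808    0.1911    0.0998    1.1386]
Total output x = L · d:
  x_0 = 1.1528·30 + 0.0344·29 + 0.1030·89 + 0.0845·81 + 0.0880·60 = 56.8704
  x_1 = 0.1222·30 + 1.1578·29 + 0.1369·89 + 0.2012·81 + 0.1021·60 = 71.8503
  x_2 = 0.0512·30 + 0.1529·29 + 1.0959·89 + 0.1829·81 + 0.1460·60 = 127.0771
  x_3 = 0.1578·30 + 0.0788·29 + 0.0599·89 + 1.0905·81 + 0.1858·60 = 111.8326
  x_4 = 0.0352·30 + 0.0808·29 + 0.1911·89 + 0.0998·81 + 1.1386·60 = 96.8087

96.8087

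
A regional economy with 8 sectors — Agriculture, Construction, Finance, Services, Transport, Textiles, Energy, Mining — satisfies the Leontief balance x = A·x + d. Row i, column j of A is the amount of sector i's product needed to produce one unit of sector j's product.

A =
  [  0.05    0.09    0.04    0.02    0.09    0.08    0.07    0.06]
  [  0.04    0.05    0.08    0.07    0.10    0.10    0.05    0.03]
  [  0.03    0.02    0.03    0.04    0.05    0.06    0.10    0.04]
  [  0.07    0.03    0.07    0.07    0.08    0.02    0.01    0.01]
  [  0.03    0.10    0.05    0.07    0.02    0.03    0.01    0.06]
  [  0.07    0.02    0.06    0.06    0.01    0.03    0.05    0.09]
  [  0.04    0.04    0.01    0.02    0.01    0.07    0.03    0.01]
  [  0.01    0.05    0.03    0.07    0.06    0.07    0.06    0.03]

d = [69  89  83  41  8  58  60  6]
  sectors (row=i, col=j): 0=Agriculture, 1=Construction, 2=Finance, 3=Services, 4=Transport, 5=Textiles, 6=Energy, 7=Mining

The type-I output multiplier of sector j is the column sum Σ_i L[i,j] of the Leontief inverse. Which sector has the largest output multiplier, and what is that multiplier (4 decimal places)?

Textiles (1.7449)

Form M = I − A:
  [  0.95   -0.09   -0.04   -0.02   -0.09   -0.08   -0.07   -0.06]
  [ -0.04    0.95   -0.08   -0.07   -0.10   -0.10   -0.05   -0.03]
  [ -0.03   -0.02    0.97   -0.04   -0.05   -0.06   -0.10   -0.04]
  [ -0.07   -0.03   -0.07    0.93   -0.08   -0.02   -0.01   -0.01]
  [ -0.03   -0.10   -0.05   -0.07    0.98   -0.03   -0.01   -0.06]
  [ -0.07   -0.02   -0.06   -0.06   -0.01    0.97   -0.05   -0.09]
  [ -0.04   -0.04   -0.01   -0.02   -0.01   -0.07    0.97   -0.01]
  [ -0.01   -0.05   -0.03   -0.07   -0.06   -0.07   -0.06    0.97]
Leontief inverse L = M⁻¹:
  [  1.0846    0.1325    0.0790    0.0644    0.1307    0.1281    0.1078    0.0962]
  [  0.0778    1.0914    0.1208    0.1159    0.1407    0.1444    0.0886    0.0678]
  [  0.0556    0.0482    1.0551    0.0693    0.0756    0.0922    0.1255    0.0637]
  [  0.0963    0.0625    0.0992    1.1017    0.1133    0.0520    0.0378    0.0356]
  [  0.0567    0.1293    0.0823    0.1056    1.0579    0.0669    0.0399    0.0840]
  [  0.0964    0.0506    0.0875    0.0922    0.0448    1.0670    0.0821    0.1147]
  [  0.0584    0.0580    0.0289    0.0397    0.0294    0.0920    1.0483    0.0282]
  [  0.0379    0.0789    0.0600    0.1039    0.0896    0.1022    0.0855    1.0552]
Total output x = L · d:
  x_0 = 1.0846·69 + 0.1325·89 + 0.0790·83 + 0.0644·41 + 0.1307·8 + 0.1281·58 + 0.1078·60 + 0.0962·6 = 111.3476
  x_1 = 0.0778·69 + 1.0914·89 + 0.1208·83 + 0.1159·41 + 0.1407·8 + 0.1444·58 + 0.0886·60 + 0.0678·6 = 132.5032
  x_2 = 0.0556·69 + 0.0482·89 + 1.0551·83 + 0.0693·41 + 0.0756·8 + 0.0922·58 + 0.1255·60 + 0.0637·6 = 112.4037
  x_3 = 0.0963·69 + 0.0625·89 + 0.0992·83 + 1.1017·41 + 0.1133·8 + 0.0520·58 + 0.0378·60 + 0.0356·6 = 72.0145
  x_4 = 0.0567·69 + 0.1293·89 + 0.0823·83 + 0.1056·41 + 1.0579·8 + 0.0669·58 + 0.0399·60 + 0.0840·6 = 41.8279
  x_5 = 0.0964·69 + 0.0506·89 + 0.0875·83 + 0.0922·41 + 0.0448·8 + 1.0670·58 + 0.0821·60 + 0.1147·6 = 90.0514
  x_6 = 0.0584·69 + 0.0580·89 + 0.0289·83 + 0.0397·41 + 0.0294·8 + 0.0920·58 + 1.0483·60 + 0.0282·6 = 81.8661
  x_7 = 0.0379·69 + 0.0789·89 + 0.0600·83 + 0.1039·41 + 0.0896·8 + 0.1022·58 + 0.0855·60 + 1.0552·6 = 36.9866
Output multipliers (column sums of L):
  Agriculture: 1.5638
  Construction: 1.6513
  Finance: 1.6128
  Services: 1.6928
  Transport: 1.6819
  Textiles: 1.7449
  Energy: 1.6155
  Mining: 1.5453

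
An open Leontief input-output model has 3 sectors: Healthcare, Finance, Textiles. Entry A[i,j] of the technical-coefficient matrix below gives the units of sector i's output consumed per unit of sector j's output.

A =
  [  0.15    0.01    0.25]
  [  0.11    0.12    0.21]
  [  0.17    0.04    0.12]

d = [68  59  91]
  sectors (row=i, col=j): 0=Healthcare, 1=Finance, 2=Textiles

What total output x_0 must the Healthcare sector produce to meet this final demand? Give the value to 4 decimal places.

Form M = I − A:
  [  0.85   -0.01   -0.25]
  [ -0.11    0.88   -0.21]
  [ -0.17   -0.04    0.88]
Leontief inverse L = M⁻¹:
  [  1.2531    0.0308    0.3633]
  [  0.2168    1.1541    0.3370]
  [  0.2519    0.0584    1.2219]
Total output x = L · d:
  x_0 = 1.2531·68 + 0.0308·59 + 0.3633·91 = 120.0905
  x_1 = 0.2168·68 + 1.1541·59 + 0.3370·91 = 113.5013
  x_2 = 0.2519·68 + 0.0584·59 + 1.2219·91 = 131.7675

120.0905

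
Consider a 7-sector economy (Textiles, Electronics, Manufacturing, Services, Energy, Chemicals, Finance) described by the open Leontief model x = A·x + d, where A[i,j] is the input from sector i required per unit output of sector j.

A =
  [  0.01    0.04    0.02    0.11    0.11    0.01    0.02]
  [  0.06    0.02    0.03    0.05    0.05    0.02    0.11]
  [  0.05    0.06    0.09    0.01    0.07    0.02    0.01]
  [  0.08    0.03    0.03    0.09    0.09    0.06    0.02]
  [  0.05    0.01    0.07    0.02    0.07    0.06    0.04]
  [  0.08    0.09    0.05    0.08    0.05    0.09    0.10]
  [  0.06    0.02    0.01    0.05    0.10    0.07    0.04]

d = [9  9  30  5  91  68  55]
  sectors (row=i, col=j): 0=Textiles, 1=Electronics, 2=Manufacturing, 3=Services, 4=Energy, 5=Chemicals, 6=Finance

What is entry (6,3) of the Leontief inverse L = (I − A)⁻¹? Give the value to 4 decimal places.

Form M = I − A:
  [  0.99   -0.04   -0.02   -0.11   -0.11   -0.01   -0.02]
  [ -0.06    0.98   -0.03   -0.05   -0.05   -0.02   -0.11]
  [ -0.05   -0.06    0.91   -0.01   -0.07   -0.02   -0.01]
  [ -0.08   -0.03   -0.03    0.91   -0.09   -0.06   -0.02]
  [ -0.05   -0.01   -0.07   -0.02    0.93   -0.06   -0.04]
  [ -0.08   -0.09   -0.05   -0.08   -0.05    0.91   -0.10]
  [ -0.06   -0.02   -0.01   -0.05   -0.10   -0.07    0.96]
Leontief inverse L = M⁻¹:
  [  1.0396    0.0549    0.0431    0.1378    0.1488    0.0356    0.0412]
  [  0.0885    1.0375    0.0501    0.0817    0.0946    0.0466    0.1318]
  [  0.0740    0.0775    1.1147    0.0329    0.1054    0.0385    0.0311]
  [  0.1149    0.0536    0.0579    1.1301    0.1403    0.0912    0.0480]
  [  0.0771    0.0308    0.0949    0.0473    1.1090    0.0846    0.0621]
  [  0.1285    0.1226    0.0841    0.1332    0.1173    1.1324    0.1432]
  [  0.0910    0.0408    0.0344    0.0842    0.1437    0.0997    1.0667]
Total output x = L · d:
  x_0 = 1.0396·9 + 0.0549·9 + 0.0431·30 + 0.1378·5 + 0.1488·91 + 0.0356·68 + 0.0412·55 = 30.0665
  x_1 = 0.0885·9 + 1.0375·9 + 0.0501·30 + 0.0817·5 + 0.0946·91 + 0.0466·68 + 0.1318·55 = 31.0737
  x_2 = 0.0740·9 + 0.0775·9 + 1.1147·30 + 0.0329·5 + 0.1054·91 + 0.0385·68 + 0.0311·55 = 48.8952
  x_3 = 0.1149·9 + 0.0536·9 + 0.0579·30 + 1.1301·5 + 0.1403·91 + 0.0912·68 + 0.0480·55 = 30.5064
  x_4 = 0.0771·9 + 0.0308·9 + 0.0949·30 + 0.0473·5 + 1.1090·91 + 0.0846·68 + 0.0621·55 = 114.1439
  x_5 = 0.1285·9 + 0.1226·9 + 0.0841·30 + 0.1332·5 + 0.1173·91 + 1.1324·68 + 0.1432·55 = 101.0017
  x_6 = 0.0910·9 + 0.0408·9 + 0.0344·30 + 0.0842·5 + 0.1437·91 + 0.0997·68 + 1.0667·55 = 81.1711

L[6,3] = 0.0842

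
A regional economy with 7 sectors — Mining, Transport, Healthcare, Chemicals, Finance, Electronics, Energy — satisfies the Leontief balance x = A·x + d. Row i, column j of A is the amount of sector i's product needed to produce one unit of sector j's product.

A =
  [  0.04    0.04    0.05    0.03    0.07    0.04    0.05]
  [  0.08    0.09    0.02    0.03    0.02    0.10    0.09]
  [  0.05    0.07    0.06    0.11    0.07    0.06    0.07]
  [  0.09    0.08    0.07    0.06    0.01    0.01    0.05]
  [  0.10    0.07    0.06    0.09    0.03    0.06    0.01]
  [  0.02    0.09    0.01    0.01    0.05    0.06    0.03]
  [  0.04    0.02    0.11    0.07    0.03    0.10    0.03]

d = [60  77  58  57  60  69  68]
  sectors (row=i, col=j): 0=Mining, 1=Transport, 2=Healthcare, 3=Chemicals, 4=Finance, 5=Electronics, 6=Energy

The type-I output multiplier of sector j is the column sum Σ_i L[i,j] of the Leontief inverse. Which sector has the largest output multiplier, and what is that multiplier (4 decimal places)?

Transport (1.7536)

Form M = I − A:
  [  0.96   -0.04   -0.05   -0.03   -0.07   -0.04   -0.05]
  [ -0.08    0.91   -0.02   -0.03   -0.02   -0.10   -0.09]
  [ -0.05   -0.07    0.94   -0.11   -0.07   -0.06   -0.07]
  [ -0.09   -0.08   -0.07    0.94   -0.01   -0.01   -0.05]
  [ -0.10   -0.07   -0.06   -0.09    0.97   -0.06   -0.01]
  [ -0.02   -0.09   -0.01   -0.01   -0.05    0.94   -0.03]
  [ -0.04   -0.02   -0.11   -0.07   -0.03   -0.10    0.97]
Leontief inverse L = M⁻¹:
  [  1.0717    0.0743    0.0784    0.0608    0.0912    0.0729    0.0741]
  [  0.1162    1.1344    0.0539    0.0615    0.0476    0.1459    0.1233]
  [  0.0995    0.1236    1.1035    0.1550    0.0999    0.1074    0.1086]
  [  0.1259    0.1189    0.1032    1.0938    0.0353    0.0473    0.0832]
  [  0.1404    0.1164    0.0931    0.1248    1.0579    0.0979    0.0451]
  [  0.0462    0.1210    0.0292    0.0305    0.0661    1.0906    0.0517]
  [  0.0761    0.0651    0.1428    0.1073    0.0581    0.1371    1.0616]
Total output x = L · d:
  x_0 = 1.0717·60 + 0.0743·77 + 0.0784·58 + 0.0608·57 + 0.0912·60 + 0.0729·69 + 0.0741·68 = 93.5807
  x_1 = 0.1162·60 + 1.1344·77 + 0.0539·58 + 0.0615·57 + 0.0476·60 + 0.1459·69 + 0.1233·68 = 122.2640
  x_2 = 0.0995·60 + 0.1236·77 + 1.1035·58 + 0.1550·57 + 0.0999·60 + 0.1074·69 + 0.1086·68 = 109.1089
  x_3 = 0.1259·60 + 0.1189·77 + 0.1032·58 + 1.0938·57 + 0.0353·60 + 0.0473·69 + 0.0832·68 = 96.0755
  x_4 = 0.1404·60 + 0.1164·77 + 0.0931·58 + 0.1248·57 + 1.0579·60 + 0.0979·69 + 0.0451·68 = 103.1921
  x_5 = 0.0462·60 + 0.1210·77 + 0.0292·58 + 0.0305·57 + 0.0661·60 + 1.0906·69 + 0.0517·68 = 98.2555
  x_6 = 0.0761·60 + 0.0651·77 + 0.1428·58 + 0.1073·57 + 0.0581·60 + 0.1371·69 + 1.0616·68 = 109.1104
Output multipliers (column sums of L):
  Mining: 1.6761
  Transport: 1.7536
  Healthcare: 1.6041
  Chemicals: 1.6337
  Finance: 1.4561
  Electronics: 1.6991
  Energy: 1.5476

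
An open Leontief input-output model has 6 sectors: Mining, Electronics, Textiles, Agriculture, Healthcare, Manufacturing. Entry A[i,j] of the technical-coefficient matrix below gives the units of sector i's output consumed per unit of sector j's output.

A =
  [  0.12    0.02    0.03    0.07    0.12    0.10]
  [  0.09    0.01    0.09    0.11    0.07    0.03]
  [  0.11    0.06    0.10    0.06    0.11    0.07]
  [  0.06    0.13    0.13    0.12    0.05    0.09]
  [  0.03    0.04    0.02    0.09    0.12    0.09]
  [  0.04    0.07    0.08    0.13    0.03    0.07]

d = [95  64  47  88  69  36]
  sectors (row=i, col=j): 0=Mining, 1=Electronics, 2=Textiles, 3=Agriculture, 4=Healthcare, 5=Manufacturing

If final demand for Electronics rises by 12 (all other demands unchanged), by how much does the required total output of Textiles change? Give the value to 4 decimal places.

Form M = I − A:
  [  0.88   -0.02   -0.03   -0.07   -0.12   -0.10]
  [ -0.09    0.99   -0.09   -0.11   -0.07   -0.03]
  [ -0.11   -0.06    0.90   -0.06   -0.11   -0.07]
  [ -0.06   -0.13   -0.13    0.88   -0.05   -0.09]
  [ -0.03   -0.04   -0.02   -0.09    0.88   -0.09]
  [ -0.04   -0.07   -0.08   -0.13   -0.03    0.93]
Leontief inverse L = M⁻¹:
  [  1.1790    0.0689    0.0876    0.1529    0.1916    0.1689]
  [  0.1479    1.0579    0.1482    0.1816    0.1363    0.0920]
  [  0.1806    0.1119    1.1669    0.1489    0.1928    0.1439]
  [  0.1434    0.1949    0.2196    1.2264    0.1380    0.1703]
  [  0.0759    0.0854    0.0739    0.1637    1.1770    0.1462]
  [  0.0999    0.1222    0.1484    0.2098    0.0923    1.1304]
Total output x = L · d:
  x_0 = 1.1790·95 + 0.0689·64 + 0.0876·47 + 0.1529·88 + 0.1916·69 + 0.1689·36 = 153.2901
  x_1 = 0.1479·95 + 1.0579·64 + 0.1482·47 + 0.1816·88 + 0.1363·69 + 0.0920·36 = 117.4230
  x_2 = 0.1806·95 + 0.1119·64 + 1.1669·47 + 0.1489·88 + 0.1928·69 + 0.1439·36 = 110.7415
  x_3 = 0.1434·95 + 0.1949·64 + 0.2196·47 + 1.2264·88 + 0.1380·69 + 0.1703·36 = 159.9924
  x_4 = 0.0759·95 + 0.0854·64 + 0.0739·47 + 0.1637·88 + 1.1770·69 + 0.1462·36 = 117.0368
  x_5 = 0.0999·95 + 0.1222·64 + 0.1484·47 + 0.2098·88 + 0.0923·69 + 1.1304·36 = 89.8072
Δx_2 = L[2,1] · Δd_1 = 0.1119 · 12 = 1.3426

1.3426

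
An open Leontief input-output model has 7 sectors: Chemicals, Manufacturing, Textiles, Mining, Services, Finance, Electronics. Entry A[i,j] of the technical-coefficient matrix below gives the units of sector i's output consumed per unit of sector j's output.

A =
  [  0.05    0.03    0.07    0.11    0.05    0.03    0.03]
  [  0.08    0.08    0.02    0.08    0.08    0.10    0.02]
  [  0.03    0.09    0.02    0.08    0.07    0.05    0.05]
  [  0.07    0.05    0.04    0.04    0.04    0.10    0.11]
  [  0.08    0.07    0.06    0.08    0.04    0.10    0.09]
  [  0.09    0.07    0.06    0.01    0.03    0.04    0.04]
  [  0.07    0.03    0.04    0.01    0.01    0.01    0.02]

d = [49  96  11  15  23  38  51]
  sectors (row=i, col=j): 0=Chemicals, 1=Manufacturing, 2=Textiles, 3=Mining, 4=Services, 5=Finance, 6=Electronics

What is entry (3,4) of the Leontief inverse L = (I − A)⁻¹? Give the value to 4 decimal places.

L[3,4] = 0.0697

Form M = I − A:
  [  0.95   -0.03   -0.07   -0.11   -0.05   -0.03   -0.03]
  [ -0.08    0.92   -0.02   -0.08   -0.08   -0.10   -0.02]
  [ -0.03   -0.09    0.98   -0.08   -0.07   -0.05   -0.05]
  [ -0.07   -0.05   -0.04    0.96   -0.04   -0.10   -0.11]
  [ -0.08   -0.07   -0.06   -0.08    0.96   -0.10   -0.09]
  [ -0.09   -0.07   -0.06   -0.01   -0.03    0.96   -0.04]
  [ -0.07   -0.03   -0.04   -0.01   -0.01   -0.01    0.98]
Leontief inverse L = M⁻¹:
  [  1.0902    0.0665    0.0970    0.1465    0.0784    0.0702    0.0662]
  [  0.1343    1.1259    0.0565    0.1257    0.1155    0.1502    0.0608]
  [  0.0761    0.1289    1.0486    0.1170    0.0999    0.0939    0.0846]
  [  0.1187    0.0900    0.0728    1.0776    0.0697    0.1379    0.1422]
  [  0.1368    0.1184    0.0977    0.1263    1.0770    0.1484    0.1307]
  [  0.1260    0.1030    0.0848    0.0467    0.0575    1.0723    0.0646]
  [  0.0890    0.0477    0.0541    0.0319    0.0255    0.0273    1.0339]
Total output x = L · d:
  x_0 = 1.0902·49 + 0.0665·96 + 0.0970·11 + 0.1465·15 + 0.0784·23 + 0.0702·38 + 0.0662·51 = 70.9091
  x_1 = 0.1343·49 + 1.1259·96 + 0.0565·11 + 0.1257·15 + 0.1155·23 + 0.1502·38 + 0.0608·51 = 128.6380
  x_2 = 0.0761·49 + 0.1289·96 + 1.0486·11 + 0.1170·15 + 0.0999·23 + 0.0939·38 + 0.0846·51 = 39.5758
  x_3 = 0.1187·49 + 0.0900·96 + 0.0728·11 + 1.0776·15 + 0.0697·23 + 0.1379·38 + 0.1422·51 = 45.5087
  x_4 = 0.1368·49 + 0.1184·96 + 0.0977·11 + 0.1263·15 + 1.0770·23 + 0.1484·38 + 0.1307·51 = 58.1152
  x_5 = 0.1260·49 + 0.1030·96 + 0.0848·11 + 0.0467·15 + 0.0575·23 + 1.0723·38 + 0.0646·51 = 63.0562
  x_6 = 0.0890·49 + 0.0477·96 + 0.0541·11 + 0.0319·15 + 0.0255·23 + 0.0273·38 + 1.0339·51 = 64.3598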